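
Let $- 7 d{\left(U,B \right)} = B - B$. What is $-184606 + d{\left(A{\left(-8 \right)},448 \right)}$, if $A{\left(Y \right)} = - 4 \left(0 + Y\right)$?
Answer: $-184606$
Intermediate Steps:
$A{\left(Y \right)} = - 4 Y$
$d{\left(U,B \right)} = 0$ ($d{\left(U,B \right)} = - \frac{B - B}{7} = \left(- \frac{1}{7}\right) 0 = 0$)
$-184606 + d{\left(A{\left(-8 \right)},448 \right)} = -184606 + 0 = -184606$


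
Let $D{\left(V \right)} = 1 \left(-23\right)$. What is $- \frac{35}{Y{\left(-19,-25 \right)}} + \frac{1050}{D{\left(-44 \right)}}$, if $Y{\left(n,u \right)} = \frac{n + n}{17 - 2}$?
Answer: $- \frac{27825}{874} \approx -31.836$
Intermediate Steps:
$Y{\left(n,u \right)} = \frac{2 n}{15}$
$D{\left(V \right)} = -23$
$- \frac{35}{Y{\left(-19,-25 \right)}} + \frac{1050}{D{\left(-44 \right)}} = - \frac{35}{\frac{2}{15} \left(-19\right)} + \frac{1050}{-23} = - \frac{35}{- \frac{38}{15}} + 1050 \left(- \frac{1}{23}\right) = \left(-35\right) \left(- \frac{15}{38}\right) - \frac{1050}{23} = \frac{525}{38} - \frac{1050}{23} = - \frac{27825}{874}$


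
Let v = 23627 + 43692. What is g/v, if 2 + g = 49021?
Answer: 49019/67319 ≈ 0.72816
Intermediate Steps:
v = 67319
g = 49019 (g = -2 + 49021 = 49019)
g/v = 49019/67319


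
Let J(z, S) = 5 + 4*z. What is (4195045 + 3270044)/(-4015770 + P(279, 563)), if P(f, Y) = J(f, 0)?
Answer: -7465089/4014649 ≈ -1.8595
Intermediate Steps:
P(f, Y) = 5 + 4*f
(4195045 + 3270044)/(-4015770 + P(279, 563)) = (4195045 + 3270044)/(-4015770 + (5 + 4*279)) = 7465089/(-4015770 + (5 + 1116)) = 7465089/(-4015770 + 1121) = 7465089/(-4014649) = 7465089*(-1/4014649) = -7465089/4014649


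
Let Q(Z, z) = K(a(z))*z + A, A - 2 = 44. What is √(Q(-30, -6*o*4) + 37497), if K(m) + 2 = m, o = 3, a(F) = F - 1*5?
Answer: √43231 ≈ 207.92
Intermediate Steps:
a(F) = -5 + F (a(F) = F - 5 = -5 + F)
A = 46 (A = 2 + 44 = 46)
K(m) = -2 + m
Q(Z, z) = 46 + z*(-7 + z) (Q(Z, z) = (-2 + (-5 + z))*z + 46 = (-7 + z)*z + 46 = z*(-7 + z) + 46 = 46 + z*(-7 + z))
√(Q(-30, -6*o*4) + 37497) = √((46 + (-6*3*4)*(-7 - 6*3*4)) + 37497) = √((46 + (-18*4)*(-7 - 18*4)) + 37497) = √((46 - 72*(-7 - 72)) + 37497) = √((46 - 72*(-79)) + 37497) = √((46 + 5688) + 37497) = √(5734 + 37497) = √43231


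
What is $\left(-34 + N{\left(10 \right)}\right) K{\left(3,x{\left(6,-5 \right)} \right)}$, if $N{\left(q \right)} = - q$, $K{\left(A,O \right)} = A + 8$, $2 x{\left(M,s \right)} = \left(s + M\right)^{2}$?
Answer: $-484$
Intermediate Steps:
$x{\left(M,s \right)} = \frac{\left(M + s\right)^{2}}{2}$ ($x{\left(M,s \right)} = \frac{\left(s + M\right)^{2}}{2} = \frac{\left(M + s\right)^{2}}{2}$)
$K{\left(A,O \right)} = 8 + A$
$\left(-34 + N{\left(10 \right)}\right) K{\left(3,x{\left(6,-5 \right)} \right)} = \left(-34 - 10\right) \left(8 + 3\right) = \left(-34 - 10\right) 11 = \left(-44\right) 11 = -484$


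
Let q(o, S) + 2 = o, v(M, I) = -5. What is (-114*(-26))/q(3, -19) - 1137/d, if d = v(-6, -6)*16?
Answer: 238257/80 ≈ 2978.2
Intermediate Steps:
q(o, S) = -2 + o
d = -80 (d = -5*16 = -80)
(-114*(-26))/q(3, -19) - 1137/d = (-114*(-26))/(-2 + 3) - 1137/(-80) = 2964/1 - 1137*(-1/80) = 2964*1 + 1137/80 = 2964 + 1137/80 = 238257/80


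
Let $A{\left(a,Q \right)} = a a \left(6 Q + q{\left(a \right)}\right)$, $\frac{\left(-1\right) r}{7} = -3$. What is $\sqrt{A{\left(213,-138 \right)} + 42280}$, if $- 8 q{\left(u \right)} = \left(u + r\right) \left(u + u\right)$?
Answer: $\frac{i \sqrt{2411374706}}{2} \approx 24553.0 i$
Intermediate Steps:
$r = 21$ ($r = \left(-7\right) \left(-3\right) = 21$)
$q{\left(u \right)} = - \frac{u \left(21 + u\right)}{4}$ ($q{\left(u \right)} = - \frac{\left(u + 21\right) \left(u + u\right)}{8} = - \frac{\left(21 + u\right) 2 u}{8} = - \frac{2 u \left(21 + u\right)}{8} = - \frac{u \left(21 + u\right)}{4}$)
$A{\left(a,Q \right)} = a^{2} \left(6 Q - \frac{a \left(21 + a\right)}{4}\right)$ ($A{\left(a,Q \right)} = a a \left(6 Q - \frac{a \left(21 + a\right)}{4}\right) = a^{2} \left(6 Q - \frac{a \left(21 + a\right)}{4}\right)$)
$\sqrt{A{\left(213,-138 \right)} + 42280} = \sqrt{\frac{213^{2} \left(24 \left(-138\right) - 213 \left(21 + 213\right)\right)}{4} + 42280} = \sqrt{\frac{1}{4} \cdot 45369 \left(-3312 - 213 \cdot 234\right) + 42280} = \sqrt{\frac{1}{4} \cdot 45369 \left(-3312 - 49842\right) + 42280} = \sqrt{\frac{1}{4} \cdot 45369 \left(-53154\right) + 42280} = \sqrt{- \frac{1205771913}{2} + 42280} = \sqrt{- \frac{1205687353}{2}} = \frac{i \sqrt{2411374706}}{2}$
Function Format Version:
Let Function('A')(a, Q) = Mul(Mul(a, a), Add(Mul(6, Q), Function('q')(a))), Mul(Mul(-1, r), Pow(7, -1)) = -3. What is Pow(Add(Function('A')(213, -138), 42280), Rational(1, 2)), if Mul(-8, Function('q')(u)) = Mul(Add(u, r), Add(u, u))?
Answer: Mul(Rational(1, 2), I, Pow(2411374706, Rational(1, 2))) ≈ Mul(24553., I)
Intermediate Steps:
r = 21 (r = Mul(-7, -3) = 21)
Function('q')(u) = Mul(Rational(-1, 4), u, Add(21, u)) (Function('q')(u) = Mul(Rational(-1, 8), Mul(Add(u, 21), Add(u, u))) = Mul(Rational(-1, 8), Mul(Add(21, u), Mul(2, u))) = Mul(Rational(-1, 8), Mul(2, u, Add(21, u))) = Mul(Rational(-1, 4), u, Add(21, u)))
Function('A')(a, Q) = Mul(Pow(a, 2), Add(Mul(6, Q), Mul(Rational(-1, 4), a, Add(21, a)))) (Function('A')(a, Q) = Mul(Mul(a, a), Add(Mul(6, Q), Mul(Rational(-1, 4), a, Add(21, a)))) = Mul(Pow(a, 2), Add(Mul(6, Q), Mul(Rational(-1, 4), a, Add(21, a)))))
Pow(Add(Function('A')(213, -138), 42280), Rational(1, 2)) = Pow(Add(Mul(Rational(1, 4), Pow(213, 2), Add(Mul(24, -138), Mul(-1, 213, Add(21, 213)))), 42280), Rational(1, 2)) = Pow(Add(Mul(Rational(1, 4), 45369, Add(-3312, Mul(-1, 213, 234))), 42280), Rational(1, 2)) = Pow(Add(Mul(Rational(1, 4), 45369, Add(-3312, -49842)), 42280), Rational(1, 2)) = Pow(Add(Mul(Rational(1, 4), 45369, -53154), 42280), Rational(1, 2)) = Pow(Add(Rational(-1205771913, 2), 42280), Rational(1, 2)) = Pow(Rational(-1205687353, 2), Rational(1, 2)) = Mul(Rational(1, 2), I, Pow(2411374706, Rational(1, 2)))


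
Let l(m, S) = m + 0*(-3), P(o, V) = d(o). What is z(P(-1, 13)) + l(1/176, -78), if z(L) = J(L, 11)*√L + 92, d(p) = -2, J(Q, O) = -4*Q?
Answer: 16193/176 + 8*I*√2 ≈ 92.006 + 11.314*I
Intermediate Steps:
P(o, V) = -2
l(m, S) = m (l(m, S) = m + 0 = m)
z(L) = 92 - 4*L^(3/2) (z(L) = (-4*L)*√L + 92 = -4*L^(3/2) + 92 = 92 - 4*L^(3/2))
z(P(-1, 13)) + l(1/176, -78) = (92 - (-8)*I*√2) + 1/176 = (92 + 8*I*√2) + 1/176 = 16193/176 + 8*I*√2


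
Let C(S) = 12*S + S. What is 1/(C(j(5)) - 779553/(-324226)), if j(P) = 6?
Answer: 324226/26069181 ≈ 0.012437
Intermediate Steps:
C(S) = 13*S
1/(C(j(5)) - 779553/(-324226)) = 1/(13*6 - 779553/(-324226)) = 1/(78 - 779553*(-1/324226)) = 1/(78 + 779553/324226) = 1/(26069181/324226) = 324226/26069181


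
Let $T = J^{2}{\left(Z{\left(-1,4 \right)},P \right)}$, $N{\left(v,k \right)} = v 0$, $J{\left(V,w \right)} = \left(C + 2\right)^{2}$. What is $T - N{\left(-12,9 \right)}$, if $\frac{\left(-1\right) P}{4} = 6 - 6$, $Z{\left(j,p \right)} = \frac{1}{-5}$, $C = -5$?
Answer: $81$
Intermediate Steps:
$Z{\left(j,p \right)} = - \frac{1}{5}$
$P = 0$ ($P = - 4 \left(6 - 6\right) = \left(-4\right) 0 = 0$)
$J{\left(V,w \right)} = 9$ ($J{\left(V,w \right)} = \left(-5 + 2\right)^{2} = \left(-3\right)^{2} = 9$)
$N{\left(v,k \right)} = 0$
$T = 81$ ($T = 9^{2} = 81$)
$T - N{\left(-12,9 \right)} = 81 - 0 = 81 + 0 = 81$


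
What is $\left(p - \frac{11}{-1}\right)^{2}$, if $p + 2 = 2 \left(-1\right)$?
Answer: $49$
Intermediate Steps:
$p = -4$ ($p = -2 + 2 \left(-1\right) = -2 - 2 = -4$)
$\left(p - \frac{11}{-1}\right)^{2} = \left(-4 - \frac{11}{-1}\right)^{2} = \left(-4 - -11\right)^{2} = \left(-4 + 11\right)^{2} = 7^{2} = 49$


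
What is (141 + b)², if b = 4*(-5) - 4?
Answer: 13689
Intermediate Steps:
b = -24 (b = -20 - 4 = -24)
(141 + b)² = (141 - 24)² = 117² = 13689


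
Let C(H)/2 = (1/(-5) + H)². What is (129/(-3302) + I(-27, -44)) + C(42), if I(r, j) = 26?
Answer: 290612399/82550 ≈ 3520.4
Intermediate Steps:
C(H) = 2*(-⅕ + H)² (C(H) = 2*(1/(-5) + H)² = 2*(-⅕ + H)²)
(129/(-3302) + I(-27, -44)) + C(42) = (129/(-3302) + 26) + 2*(-1 + 5*42)²/25 = (129*(-1/3302) + 26) + 2*(-1 + 210)²/25 = (-129/3302 + 26) + (2/25)*209² = 85723/3302 + (2/25)*43681 = 85723/3302 + 87362/25 = 290612399/82550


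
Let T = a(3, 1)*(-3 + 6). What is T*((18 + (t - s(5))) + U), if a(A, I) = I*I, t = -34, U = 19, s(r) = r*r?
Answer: -66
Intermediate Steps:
s(r) = r²
a(A, I) = I²
T = 3 (T = 1²*(-3 + 6) = 1*3 = 3)
T*((18 + (t - s(5))) + U) = 3*((18 + (-34 - 1*5²)) + 19) = 3*((18 + (-34 - 1*25)) + 19) = 3*((18 + (-34 - 25)) + 19) = 3*((18 - 59) + 19) = 3*(-41 + 19) = 3*(-22) = -66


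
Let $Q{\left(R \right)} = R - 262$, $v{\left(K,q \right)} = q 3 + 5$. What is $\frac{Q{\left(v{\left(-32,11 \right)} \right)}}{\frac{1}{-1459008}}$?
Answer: $326817792$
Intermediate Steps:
$v{\left(K,q \right)} = 5 + 3 q$ ($v{\left(K,q \right)} = 3 q + 5 = 5 + 3 q$)
$Q{\left(R \right)} = -262 + R$
$\frac{Q{\left(v{\left(-32,11 \right)} \right)}}{\frac{1}{-1459008}} = \frac{-262 + \left(5 + 3 \cdot 11\right)}{\frac{1}{-1459008}} = \frac{-262 + \left(5 + 33\right)}{- \frac{1}{1459008}} = \left(-262 + 38\right) \left(-1459008\right) = \left(-224\right) \left(-1459008\right) = 326817792$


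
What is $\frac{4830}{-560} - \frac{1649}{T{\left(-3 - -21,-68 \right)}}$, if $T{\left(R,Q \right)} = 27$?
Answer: $- \frac{15055}{216} \approx -69.699$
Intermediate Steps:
$\frac{4830}{-560} - \frac{1649}{T{\left(-3 - -21,-68 \right)}} = \frac{4830}{-560} - \frac{1649}{27} = 4830 \left(- \frac{1}{560}\right) - \frac{1649}{27} = - \frac{69}{8} - \frac{1649}{27} = - \frac{15055}{216}$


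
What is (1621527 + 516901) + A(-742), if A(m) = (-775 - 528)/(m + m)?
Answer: 3173428455/1484 ≈ 2.1384e+6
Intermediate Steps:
A(m) = -1303/(2*m) (A(m) = -1303*1/(2*m) = -1303/(2*m))
(1621527 + 516901) + A(-742) = (1621527 + 516901) - 1303/2/(-742) = 2138428 - 1303/2*(-1/742) = 2138428 + 1303/1484 = 3173428455/1484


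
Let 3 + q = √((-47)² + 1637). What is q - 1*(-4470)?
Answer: 4467 + √3846 ≈ 4529.0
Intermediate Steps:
q = -3 + √3846 (q = -3 + √((-47)² + 1637) = -3 + √(2209 + 1637) = -3 + √3846 ≈ 59.016)
q - 1*(-4470) = (-3 + √3846) - 1*(-4470) = (-3 + √3846) + 4470 = 4467 + √3846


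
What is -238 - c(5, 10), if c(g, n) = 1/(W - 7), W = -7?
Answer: -3331/14 ≈ -237.93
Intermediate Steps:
c(g, n) = -1/14 (c(g, n) = 1/(-7 - 7) = 1/(-14) = -1/14)
-238 - c(5, 10) = -238 - 1*(-1/14) = -238 + 1/14 = -3331/14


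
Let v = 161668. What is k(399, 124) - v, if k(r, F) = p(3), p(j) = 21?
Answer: -161647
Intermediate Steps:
k(r, F) = 21
k(399, 124) - v = 21 - 1*161668 = 21 - 161668 = -161647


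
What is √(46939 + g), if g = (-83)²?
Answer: 2*√13457 ≈ 232.01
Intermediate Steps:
g = 6889
√(46939 + g) = √(46939 + 6889) = √53828 = 2*√13457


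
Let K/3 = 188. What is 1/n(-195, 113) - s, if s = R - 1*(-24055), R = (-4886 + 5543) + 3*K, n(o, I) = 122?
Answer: -3221287/122 ≈ -26404.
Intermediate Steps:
K = 564 (K = 3*188 = 564)
R = 2349 (R = (-4886 + 5543) + 3*564 = 657 + 1692 = 2349)
s = 26404 (s = 2349 - 1*(-24055) = 2349 + 24055 = 26404)
1/n(-195, 113) - s = 1/122 - 1*26404 = 1/122 - 26404 = -3221287/122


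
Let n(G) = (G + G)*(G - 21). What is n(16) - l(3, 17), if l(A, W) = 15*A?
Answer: -205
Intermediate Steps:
n(G) = 2*G*(-21 + G) (n(G) = (2*G)*(-21 + G) = 2*G*(-21 + G))
n(16) - l(3, 17) = 2*16*(-21 + 16) - 15*3 = 2*16*(-5) - 1*45 = -160 - 45 = -205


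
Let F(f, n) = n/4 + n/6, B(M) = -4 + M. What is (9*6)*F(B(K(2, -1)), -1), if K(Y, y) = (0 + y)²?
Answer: -45/2 ≈ -22.500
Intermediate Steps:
K(Y, y) = y²
F(f, n) = 5*n/12 (F(f, n) = n*(¼) + n*(⅙) = n/4 + n/6 = 5*n/12)
(9*6)*F(B(K(2, -1)), -1) = (9*6)*((5/12)*(-1)) = 54*(-5/12) = -45/2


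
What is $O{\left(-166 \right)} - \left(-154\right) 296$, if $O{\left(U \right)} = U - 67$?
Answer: $45351$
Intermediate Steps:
$O{\left(U \right)} = -67 + U$ ($O{\left(U \right)} = U - 67 = -67 + U$)
$O{\left(-166 \right)} - \left(-154\right) 296 = \left(-67 - 166\right) - \left(-154\right) 296 = -233 - -45584 = -233 + 45584 = 45351$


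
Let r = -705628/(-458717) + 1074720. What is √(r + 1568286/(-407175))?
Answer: √3400694967706803831810122/1778838995 ≈ 1036.7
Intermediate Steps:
r = 70427577124/65531 (r = -705628*(-1/458717) + 1074720 = 100804/65531 + 1074720 = 70427577124/65531 ≈ 1.0747e+6)
√(r + 1568286/(-407175)) = √(70427577124/65531 + 1568286/(-407175)) = √(70427577124/65531 + 1568286*(-1/407175)) = √(70427577124/65531 - 522762/135725) = √(9558748648038278/8894194975) = √3400694967706803831810122/1778838995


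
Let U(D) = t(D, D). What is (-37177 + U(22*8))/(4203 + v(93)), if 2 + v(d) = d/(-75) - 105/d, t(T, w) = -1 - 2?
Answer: -2216500/250303 ≈ -8.8553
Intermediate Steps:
t(T, w) = -3
U(D) = -3
v(d) = -2 - 105/d - d/75 (v(d) = -2 + (d/(-75) - 105/d) = -2 + (d*(-1/75) - 105/d) = -2 + (-d/75 - 105/d) = -2 + (-105/d - d/75) = -2 - 105/d - d/75)
(-37177 + U(22*8))/(4203 + v(93)) = (-37177 - 3)/(4203 + (-2 - 105/93 - 1/75*93)) = -37180/(4203 + (-2 - 105*1/93 - 31/25)) = -37180/(4203 + (-2 - 35/31 - 31/25)) = -37180/(4203 - 3386/775) = -37180/3253939/775 = -37180*775/3253939 = -2216500/250303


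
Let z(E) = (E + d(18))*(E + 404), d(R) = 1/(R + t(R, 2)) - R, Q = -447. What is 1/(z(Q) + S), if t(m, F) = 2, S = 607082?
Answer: 20/12541497 ≈ 1.5947e-6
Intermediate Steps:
d(R) = 1/(2 + R) - R (d(R) = 1/(R + 2) - R = 1/(2 + R) - R)
z(E) = (404 + E)*(-359/20 + E) (z(E) = (E + (1 - 1*18**2 - 2*18)/(2 + 18))*(E + 404) = (E + (1 - 1*324 - 36)/20)*(404 + E) = (E + (1 - 324 - 36)/20)*(404 + E) = (E + (1/20)*(-359))*(404 + E) = (E - 359/20)*(404 + E) = (-359/20 + E)*(404 + E) = (404 + E)*(-359/20 + E))
1/(z(Q) + S) = 1/((-36259/5 + (-447)**2 + (7721/20)*(-447)) + 607082) = 1/((-36259/5 + 199809 - 3451287/20) + 607082) = 1/(399857/20 + 607082) = 1/(12541497/20) = 20/12541497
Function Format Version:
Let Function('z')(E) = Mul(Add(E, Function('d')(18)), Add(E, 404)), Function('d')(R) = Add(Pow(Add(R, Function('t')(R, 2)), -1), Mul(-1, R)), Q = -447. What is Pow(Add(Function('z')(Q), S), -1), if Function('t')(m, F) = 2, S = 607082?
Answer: Rational(20, 12541497) ≈ 1.5947e-6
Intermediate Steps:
Function('d')(R) = Add(Pow(Add(2, R), -1), Mul(-1, R)) (Function('d')(R) = Add(Pow(Add(R, 2), -1), Mul(-1, R)) = Add(Pow(Add(2, R), -1), Mul(-1, R)))
Function('z')(E) = Mul(Add(404, E), Add(Rational(-359, 20), E)) (Function('z')(E) = Mul(Add(E, Mul(Pow(Add(2, 18), -1), Add(1, Mul(-1, Pow(18, 2)), Mul(-2, 18)))), Add(E, 404)) = Mul(Add(E, Mul(Pow(20, -1), Add(1, Mul(-1, 324), -36))), Add(404, E)) = Mul(Add(E, Mul(Rational(1, 20), Add(1, -324, -36))), Add(404, E)) = Mul(Add(E, Mul(Rational(1, 20), -359)), Add(404, E)) = Mul(Add(E, Rational(-359, 20)), Add(404, E)) = Mul(Add(Rational(-359, 20), E), Add(404, E)) = Mul(Add(404, E), Add(Rational(-359, 20), E)))
Pow(Add(Function('z')(Q), S), -1) = Pow(Add(Add(Rational(-36259, 5), Pow(-447, 2), Mul(Rational(7721, 20), -447)), 607082), -1) = Pow(Add(Add(Rational(-36259, 5), 199809, Rational(-3451287, 20)), 607082), -1) = Pow(Add(Rational(399857, 20), 607082), -1) = Pow(Rational(12541497, 20), -1) = Rational(20, 12541497)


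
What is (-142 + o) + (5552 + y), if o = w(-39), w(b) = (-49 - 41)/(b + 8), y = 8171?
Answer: 421101/31 ≈ 13584.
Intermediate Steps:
w(b) = -90/(8 + b)
o = 90/31 (o = -90/(8 - 39) = -90/(-31) = -90*(-1/31) = 90/31 ≈ 2.9032)
(-142 + o) + (5552 + y) = (-142 + 90/31) + (5552 + 8171) = -4312/31 + 13723 = 421101/31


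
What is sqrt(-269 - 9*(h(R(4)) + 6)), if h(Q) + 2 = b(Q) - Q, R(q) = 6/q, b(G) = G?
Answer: I*sqrt(305) ≈ 17.464*I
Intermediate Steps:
h(Q) = -2 (h(Q) = -2 + (Q - Q) = -2 + 0 = -2)
sqrt(-269 - 9*(h(R(4)) + 6)) = sqrt(-269 - 9*(-2 + 6)) = sqrt(-269 - 9*4) = sqrt(-269 - 36) = sqrt(-305) = I*sqrt(305)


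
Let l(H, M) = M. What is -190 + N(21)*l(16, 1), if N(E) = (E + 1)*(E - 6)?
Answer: 140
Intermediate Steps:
N(E) = (1 + E)*(-6 + E)
-190 + N(21)*l(16, 1) = -190 + (-6 + 21² - 5*21)*1 = -190 + (-6 + 441 - 105)*1 = -190 + 330*1 = -190 + 330 = 140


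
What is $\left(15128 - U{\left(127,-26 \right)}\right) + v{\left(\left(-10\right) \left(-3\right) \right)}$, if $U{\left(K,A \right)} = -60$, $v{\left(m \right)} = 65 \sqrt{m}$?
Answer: $15188 + 65 \sqrt{30} \approx 15544.0$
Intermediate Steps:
$\left(15128 - U{\left(127,-26 \right)}\right) + v{\left(\left(-10\right) \left(-3\right) \right)} = \left(15128 - -60\right) + 65 \sqrt{\left(-10\right) \left(-3\right)} = \left(15128 + 60\right) + 65 \sqrt{30} = 15188 + 65 \sqrt{30}$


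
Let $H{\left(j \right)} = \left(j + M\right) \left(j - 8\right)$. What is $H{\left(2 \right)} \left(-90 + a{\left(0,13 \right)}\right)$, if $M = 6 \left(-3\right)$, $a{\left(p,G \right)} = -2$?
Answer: $-8832$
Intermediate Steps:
$M = -18$
$H{\left(j \right)} = \left(-18 + j\right) \left(-8 + j\right)$ ($H{\left(j \right)} = \left(j - 18\right) \left(j - 8\right) = \left(-18 + j\right) \left(-8 + j\right)$)
$H{\left(2 \right)} \left(-90 + a{\left(0,13 \right)}\right) = \left(144 + 2^{2} - 52\right) \left(-90 - 2\right) = \left(144 + 4 - 52\right) \left(-92\right) = 96 \left(-92\right) = -8832$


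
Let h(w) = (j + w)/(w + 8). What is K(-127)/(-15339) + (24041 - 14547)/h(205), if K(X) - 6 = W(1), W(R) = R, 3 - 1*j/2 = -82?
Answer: 10339620211/1917375 ≈ 5392.6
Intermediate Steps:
j = 170 (j = 6 - 2*(-82) = 6 + 164 = 170)
h(w) = (170 + w)/(8 + w) (h(w) = (170 + w)/(w + 8) = (170 + w)/(8 + w))
K(X) = 7 (K(X) = 6 + 1 = 7)
K(-127)/(-15339) + (24041 - 14547)/h(205) = 7/(-15339) + (24041 - 14547)/(((170 + 205)/(8 + 205))) = 7*(-1/15339) + 9494/((375/213)) = -7/15339 + 9494/(((1/213)*375)) = -7/15339 + 9494/(125/71) = -7/15339 + 9494*(71/125) = -7/15339 + 674074/125 = 10339620211/1917375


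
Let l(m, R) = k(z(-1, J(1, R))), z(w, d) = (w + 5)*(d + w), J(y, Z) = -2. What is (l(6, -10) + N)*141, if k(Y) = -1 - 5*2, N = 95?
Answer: 11844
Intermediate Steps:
z(w, d) = (5 + w)*(d + w)
k(Y) = -11 (k(Y) = -1 - 10 = -11)
l(m, R) = -11
(l(6, -10) + N)*141 = (-11 + 95)*141 = 84*141 = 11844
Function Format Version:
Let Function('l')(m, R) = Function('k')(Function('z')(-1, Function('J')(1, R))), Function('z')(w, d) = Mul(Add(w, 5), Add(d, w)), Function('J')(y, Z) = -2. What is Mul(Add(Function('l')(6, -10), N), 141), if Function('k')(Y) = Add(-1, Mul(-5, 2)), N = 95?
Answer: 11844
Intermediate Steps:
Function('z')(w, d) = Mul(Add(5, w), Add(d, w))
Function('k')(Y) = -11 (Function('k')(Y) = Add(-1, -10) = -11)
Function('l')(m, R) = -11
Mul(Add(Function('l')(6, -10), N), 141) = Mul(Add(-11, 95), 141) = Mul(84, 141) = 11844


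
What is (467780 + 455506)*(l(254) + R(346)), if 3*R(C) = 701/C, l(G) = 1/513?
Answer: 973637483/1557 ≈ 6.2533e+5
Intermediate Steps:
l(G) = 1/513
R(C) = 701/(3*C) (R(C) = (701/C)/3 = 701/(3*C))
(467780 + 455506)*(l(254) + R(346)) = (467780 + 455506)*(1/513 + (701/3)/346) = 923286*(1/513 + (701/3)*(1/346)) = 923286*(1/513 + 701/1038) = 923286*(120217/177498) = 973637483/1557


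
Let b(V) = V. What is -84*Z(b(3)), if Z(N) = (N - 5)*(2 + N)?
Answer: 840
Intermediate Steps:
Z(N) = (-5 + N)*(2 + N)
-84*Z(b(3)) = -84*(-10 + 3² - 3*3) = -84*(-10 + 9 - 9) = -84*(-10) = 840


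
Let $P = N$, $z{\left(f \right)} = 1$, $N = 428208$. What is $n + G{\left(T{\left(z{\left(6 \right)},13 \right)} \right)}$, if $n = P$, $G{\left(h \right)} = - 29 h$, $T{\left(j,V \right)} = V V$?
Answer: $423307$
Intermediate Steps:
$T{\left(j,V \right)} = V^{2}$
$P = 428208$
$n = 428208$
$n + G{\left(T{\left(z{\left(6 \right)},13 \right)} \right)} = 428208 - 29 \cdot 13^{2} = 428208 - 4901 = 423307$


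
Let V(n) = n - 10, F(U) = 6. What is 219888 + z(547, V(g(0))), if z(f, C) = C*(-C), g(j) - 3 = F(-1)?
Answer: 219887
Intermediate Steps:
g(j) = 9 (g(j) = 3 + 6 = 9)
V(n) = -10 + n
z(f, C) = -C²
219888 + z(547, V(g(0))) = 219888 - (-10 + 9)² = 219888 - 1*(-1)² = 219888 - 1*1 = 219888 - 1 = 219887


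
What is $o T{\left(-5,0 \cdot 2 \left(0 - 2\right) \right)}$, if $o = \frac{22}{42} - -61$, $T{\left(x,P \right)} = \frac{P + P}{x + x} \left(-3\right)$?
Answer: $0$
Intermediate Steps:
$T{\left(x,P \right)} = - \frac{3 P}{x}$ ($T{\left(x,P \right)} = \frac{2 P}{2 x} \left(-3\right) = 2 P \frac{1}{2 x} \left(-3\right) = \frac{P}{x} \left(-3\right) = - \frac{3 P}{x}$)
$o = \frac{1292}{21}$ ($o = 22 \cdot \frac{1}{42} + 61 = \frac{11}{21} + 61 = \frac{1292}{21} \approx 61.524$)
$o T{\left(-5,0 \cdot 2 \left(0 - 2\right) \right)} = \frac{1292 \left(- \frac{3 \cdot 0 \cdot 2 \left(0 - 2\right)}{-5}\right)}{21} = \frac{1292 \left(\left(-3\right) 0 \left(-2\right) \left(- \frac{1}{5}\right)\right)}{21} = \frac{1292 \left(\left(-3\right) 0 \left(- \frac{1}{5}\right)\right)}{21} = \frac{1292}{21} \cdot 0 = 0$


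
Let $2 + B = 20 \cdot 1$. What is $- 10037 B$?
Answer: $-180666$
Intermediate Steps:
$B = 18$ ($B = -2 + 20 \cdot 1 = -2 + 20 = 18$)
$- 10037 B = \left(-10037\right) 18 = -180666$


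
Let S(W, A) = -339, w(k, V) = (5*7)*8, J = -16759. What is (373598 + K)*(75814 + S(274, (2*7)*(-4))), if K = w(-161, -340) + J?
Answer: 26953556525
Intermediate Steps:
w(k, V) = 280 (w(k, V) = 35*8 = 280)
K = -16479 (K = 280 - 16759 = -16479)
(373598 + K)*(75814 + S(274, (2*7)*(-4))) = (373598 - 16479)*(75814 - 339) = 357119*75475 = 26953556525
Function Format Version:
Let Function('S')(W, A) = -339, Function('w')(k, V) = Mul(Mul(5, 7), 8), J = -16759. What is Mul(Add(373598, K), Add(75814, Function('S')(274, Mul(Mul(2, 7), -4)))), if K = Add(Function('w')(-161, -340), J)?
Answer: 26953556525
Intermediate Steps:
Function('w')(k, V) = 280 (Function('w')(k, V) = Mul(35, 8) = 280)
K = -16479 (K = Add(280, -16759) = -16479)
Mul(Add(373598, K), Add(75814, Function('S')(274, Mul(Mul(2, 7), -4)))) = Mul(Add(373598, -16479), Add(75814, -339)) = Mul(357119, 75475) = 26953556525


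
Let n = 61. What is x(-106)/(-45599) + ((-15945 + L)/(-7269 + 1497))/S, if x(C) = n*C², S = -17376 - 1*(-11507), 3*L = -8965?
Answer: -17414435823596/1158529278699 ≈ -15.031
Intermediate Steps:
L = -8965/3 (L = (⅓)*(-8965) = -8965/3 ≈ -2988.3)
S = -5869 (S = -17376 + 11507 = -5869)
x(C) = 61*C²
x(-106)/(-45599) + ((-15945 + L)/(-7269 + 1497))/S = (61*(-106)²)/(-45599) + ((-15945 - 8965/3)/(-7269 + 1497))/(-5869) = (61*11236)*(-1/45599) - 56800/3/(-5772)*(-1/5869) = 685396*(-1/45599) - 56800/3*(-1/5772)*(-1/5869) = -685396/45599 + (14200/4329)*(-1/5869) = -685396/45599 - 14200/25406901 = -17414435823596/1158529278699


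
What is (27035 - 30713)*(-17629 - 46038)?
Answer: 234167226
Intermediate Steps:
(27035 - 30713)*(-17629 - 46038) = -3678*(-63667) = 234167226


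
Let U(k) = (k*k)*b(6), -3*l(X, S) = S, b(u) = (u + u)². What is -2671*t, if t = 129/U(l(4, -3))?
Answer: -114853/48 ≈ -2392.8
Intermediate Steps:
b(u) = 4*u² (b(u) = (2*u)² = 4*u²)
l(X, S) = -S/3
U(k) = 144*k² (U(k) = (k*k)*(4*6²) = k²*(4*36) = k²*144 = 144*k²)
t = 43/48 (t = 129/((144*(-⅓*(-3))²)) = 129/((144*1²)) = 129/((144*1)) = 129/144 = 129*(1/144) = 43/48 ≈ 0.89583)
-2671*t = -2671*43/48 = -114853/48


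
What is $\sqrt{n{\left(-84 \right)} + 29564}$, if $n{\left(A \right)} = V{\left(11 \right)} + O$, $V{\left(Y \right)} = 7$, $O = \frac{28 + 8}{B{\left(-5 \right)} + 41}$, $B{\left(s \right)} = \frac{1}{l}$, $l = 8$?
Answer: $\frac{\sqrt{3200889363}}{329} \approx 171.96$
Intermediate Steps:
$B{\left(s \right)} = \frac{1}{8}$
$O = \frac{288}{329}$ ($O = \frac{28 + 8}{\frac{1}{8} + 41} = \frac{36}{\frac{329}{8}} = 36 \cdot \frac{8}{329} = \frac{288}{329} \approx 0.87538$)
$n{\left(A \right)} = \frac{2591}{329}$ ($n{\left(A \right)} = 7 + \frac{288}{329} = \frac{2591}{329}$)
$\sqrt{n{\left(-84 \right)} + 29564} = \sqrt{\frac{2591}{329} + 29564} = \sqrt{\frac{9729147}{329}} = \frac{\sqrt{3200889363}}{329}$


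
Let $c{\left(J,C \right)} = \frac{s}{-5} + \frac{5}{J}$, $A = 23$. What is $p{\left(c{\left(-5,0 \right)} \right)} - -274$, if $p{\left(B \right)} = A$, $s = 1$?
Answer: $297$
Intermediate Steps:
$c{\left(J,C \right)} = - \frac{1}{5} + \frac{5}{J}$ ($c{\left(J,C \right)} = 1 \frac{1}{-5} + \frac{5}{J} = 1 \left(- \frac{1}{5}\right) + \frac{5}{J} = - \frac{1}{5} + \frac{5}{J}$)
$p{\left(B \right)} = 23$
$p{\left(c{\left(-5,0 \right)} \right)} - -274 = 23 - -274 = 23 + 274 = 297$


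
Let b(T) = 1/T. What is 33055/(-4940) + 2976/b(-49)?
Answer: -144080723/988 ≈ -1.4583e+5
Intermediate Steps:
33055/(-4940) + 2976/b(-49) = 33055/(-4940) + 2976/(1/(-49)) = 33055*(-1/4940) + 2976/(-1/49) = -6611/988 + 2976*(-49) = -6611/988 - 145824 = -144080723/988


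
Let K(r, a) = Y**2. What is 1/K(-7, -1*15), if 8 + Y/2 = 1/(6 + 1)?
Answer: 49/12100 ≈ 0.0040496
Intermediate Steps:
Y = -110/7 (Y = -16 + 2/(6 + 1) = -16 + 2/7 = -110/7 ≈ -15.714)
K(r, a) = 12100/49 (K(r, a) = (-110/7)**2 = 12100/49)
1/K(-7, -1*15) = 1/(12100/49) = 49/12100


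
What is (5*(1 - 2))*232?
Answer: -1160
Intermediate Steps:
(5*(1 - 2))*232 = (5*(-1))*232 = -5*232 = -1160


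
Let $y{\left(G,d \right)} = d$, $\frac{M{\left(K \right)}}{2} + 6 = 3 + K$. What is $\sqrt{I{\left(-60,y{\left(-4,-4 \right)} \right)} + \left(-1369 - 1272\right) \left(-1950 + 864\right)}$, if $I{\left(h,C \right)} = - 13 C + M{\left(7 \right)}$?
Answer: $\sqrt{2868186} \approx 1693.6$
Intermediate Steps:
$M{\left(K \right)} = -6 + 2 K$ ($M{\left(K \right)} = -12 + 2 \left(3 + K\right) = -12 + \left(6 + 2 K\right) = -6 + 2 K$)
$I{\left(h,C \right)} = 8 - 13 C$ ($I{\left(h,C \right)} = - 13 C + \left(-6 + 2 \cdot 7\right) = - 13 C + \left(-6 + 14\right) = - 13 C + 8 = 8 - 13 C$)
$\sqrt{I{\left(-60,y{\left(-4,-4 \right)} \right)} + \left(-1369 - 1272\right) \left(-1950 + 864\right)} = \sqrt{\left(8 - -52\right) + \left(-1369 - 1272\right) \left(-1950 + 864\right)} = \sqrt{\left(8 + 52\right) - -2868126} = \sqrt{60 + 2868126} = \sqrt{2868186}$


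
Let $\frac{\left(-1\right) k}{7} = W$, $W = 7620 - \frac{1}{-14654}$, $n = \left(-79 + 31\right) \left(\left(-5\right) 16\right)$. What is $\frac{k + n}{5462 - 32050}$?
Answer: $\frac{725373007}{389620552} \approx 1.8617$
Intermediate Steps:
$n = 3840$ ($n = \left(-48\right) \left(-80\right) = 3840$)
$W = \frac{111663481}{14654}$ ($W = 7620 - - \frac{1}{14654} = 7620 + \frac{1}{14654} = \frac{111663481}{14654} \approx 7620.0$)
$k = - \frac{781644367}{14654}$ ($k = \left(-7\right) \frac{111663481}{14654} = - \frac{781644367}{14654} \approx -53340.0$)
$\frac{k + n}{5462 - 32050} = \frac{- \frac{781644367}{14654} + 3840}{5462 - 32050} = - \frac{725373007}{14654 \left(-26588\right)} = \left(- \frac{725373007}{14654}\right) \left(- \frac{1}{26588}\right) = \frac{725373007}{389620552}$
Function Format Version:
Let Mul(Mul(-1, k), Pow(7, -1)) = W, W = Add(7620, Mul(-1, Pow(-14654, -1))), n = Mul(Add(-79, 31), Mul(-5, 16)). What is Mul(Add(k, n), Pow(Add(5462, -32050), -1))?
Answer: Rational(725373007, 389620552) ≈ 1.8617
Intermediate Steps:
n = 3840 (n = Mul(-48, -80) = 3840)
W = Rational(111663481, 14654) (W = Add(7620, Mul(-1, Rational(-1, 14654))) = Add(7620, Rational(1, 14654)) = Rational(111663481, 14654) ≈ 7620.0)
k = Rational(-781644367, 14654) (k = Mul(-7, Rational(111663481, 14654)) = Rational(-781644367, 14654) ≈ -53340.)
Mul(Add(k, n), Pow(Add(5462, -32050), -1)) = Mul(Add(Rational(-781644367, 14654), 3840), Pow(Add(5462, -32050), -1)) = Mul(Rational(-725373007, 14654), Pow(-26588, -1)) = Mul(Rational(-725373007, 14654), Rational(-1, 26588)) = Rational(725373007, 389620552)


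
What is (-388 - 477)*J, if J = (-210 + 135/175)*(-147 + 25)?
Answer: -154559238/7 ≈ -2.2080e+7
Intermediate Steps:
J = 893406/35 (J = (-210 + 135*(1/175))*(-122) = (-210 + 27/35)*(-122) = -7323/35*(-122) = 893406/35 ≈ 25526.)
(-388 - 477)*J = (-388 - 477)*(893406/35) = -865*893406/35 = -154559238/7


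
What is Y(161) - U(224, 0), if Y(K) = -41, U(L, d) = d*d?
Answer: -41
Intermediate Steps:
U(L, d) = d²
Y(161) - U(224, 0) = -41 - 1*0² = -41 - 1*0 = -41 + 0 = -41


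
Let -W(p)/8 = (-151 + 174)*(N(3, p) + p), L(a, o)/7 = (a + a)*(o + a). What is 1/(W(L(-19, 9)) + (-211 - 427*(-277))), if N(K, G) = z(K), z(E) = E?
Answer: -1/371924 ≈ -2.6887e-6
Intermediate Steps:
N(K, G) = K
L(a, o) = 14*a*(a + o) (L(a, o) = 7*((a + a)*(o + a)) = 7*((2*a)*(a + o)) = 7*(2*a*(a + o)) = 14*a*(a + o))
W(p) = -552 - 184*p (W(p) = -8*(-151 + 174)*(3 + p) = -184*(3 + p) = -8*(69 + 23*p) = -552 - 184*p)
1/(W(L(-19, 9)) + (-211 - 427*(-277))) = 1/((-552 - 2576*(-19)*(-19 + 9)) + (-211 - 427*(-277))) = 1/((-552 - 2576*(-19)*(-10)) + (-211 + 118279)) = 1/((-552 - 184*2660) + 118068) = 1/((-552 - 489440) + 118068) = 1/(-489992 + 118068) = 1/(-371924) = -1/371924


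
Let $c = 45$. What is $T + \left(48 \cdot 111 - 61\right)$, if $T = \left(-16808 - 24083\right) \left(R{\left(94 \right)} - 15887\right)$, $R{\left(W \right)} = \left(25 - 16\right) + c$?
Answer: $647432470$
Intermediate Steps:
$R{\left(W \right)} = 54$ ($R{\left(W \right)} = \left(25 - 16\right) + 45 = 9 + 45 = 54$)
$T = 647427203$ ($T = \left(-16808 - 24083\right) \left(54 - 15887\right) = \left(-40891\right) \left(-15833\right) = 647427203$)
$T + \left(48 \cdot 111 - 61\right) = 647427203 + \left(48 \cdot 111 - 61\right) = 647427203 + \left(5328 - 61\right) = 647427203 + 5267 = 647432470$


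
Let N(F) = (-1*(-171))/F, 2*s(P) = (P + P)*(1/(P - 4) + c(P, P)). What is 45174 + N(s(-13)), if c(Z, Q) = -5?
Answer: 50507439/1118 ≈ 45177.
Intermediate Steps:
s(P) = P*(-5 + 1/(-4 + P)) (s(P) = ((P + P)*(1/(P - 4) - 5))/2 = ((2*P)*(1/(-4 + P) - 5))/2 = ((2*P)*(-5 + 1/(-4 + P)))/2 = (2*P*(-5 + 1/(-4 + P)))/2 = P*(-5 + 1/(-4 + P)))
N(F) = 171/F
45174 + N(s(-13)) = 45174 + 171/((-13*(21 - 5*(-13))/(-4 - 13))) = 45174 + 171/((-13*(21 + 65)/(-17))) = 45174 + 171/((-13*(-1/17)*86)) = 45174 + 171/(1118/17) = 45174 + 171*(17/1118) = 45174 + 2907/1118 = 50507439/1118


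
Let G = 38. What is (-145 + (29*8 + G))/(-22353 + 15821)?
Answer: -125/6532 ≈ -0.019137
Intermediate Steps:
(-145 + (29*8 + G))/(-22353 + 15821) = (-145 + (29*8 + 38))/(-22353 + 15821) = (-145 + (232 + 38))/(-6532) = (-145 + 270)*(-1/6532) = 125*(-1/6532) = -125/6532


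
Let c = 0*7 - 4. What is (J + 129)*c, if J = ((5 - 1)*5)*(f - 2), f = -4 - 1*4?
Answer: 284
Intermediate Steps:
f = -8 (f = -4 - 4 = -8)
c = -4 (c = 0 - 4 = -4)
J = -200 (J = ((5 - 1)*5)*(-8 - 2) = (4*5)*(-10) = 20*(-10) = -200)
(J + 129)*c = (-200 + 129)*(-4) = -71*(-4) = 284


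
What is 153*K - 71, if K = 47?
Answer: 7120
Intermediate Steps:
153*K - 71 = 153*47 - 71 = 7191 - 71 = 7120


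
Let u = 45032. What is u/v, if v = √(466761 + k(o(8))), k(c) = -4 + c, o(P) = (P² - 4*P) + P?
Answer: 45032*√466797/466797 ≈ 65.911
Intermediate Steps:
o(P) = P² - 3*P
v = √466797 (v = √(466761 + (-4 + 8*(-3 + 8))) = √(466761 + (-4 + 8*5)) = √(466761 + (-4 + 40)) = √(466761 + 36) = √466797 ≈ 683.23)
u/v = 45032/(√466797) = 45032*(√466797/466797) = 45032*√466797/466797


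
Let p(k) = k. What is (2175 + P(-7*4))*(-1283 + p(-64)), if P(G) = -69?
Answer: -2836782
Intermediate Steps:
(2175 + P(-7*4))*(-1283 + p(-64)) = (2175 - 69)*(-1283 - 64) = 2106*(-1347) = -2836782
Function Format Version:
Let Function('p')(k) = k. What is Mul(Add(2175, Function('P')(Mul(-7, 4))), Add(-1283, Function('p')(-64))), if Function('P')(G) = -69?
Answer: -2836782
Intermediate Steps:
Mul(Add(2175, Function('P')(Mul(-7, 4))), Add(-1283, Function('p')(-64))) = Mul(Add(2175, -69), Add(-1283, -64)) = Mul(2106, -1347) = -2836782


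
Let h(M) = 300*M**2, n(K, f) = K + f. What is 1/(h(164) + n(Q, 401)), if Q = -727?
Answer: 1/8068474 ≈ 1.2394e-7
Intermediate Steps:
1/(h(164) + n(Q, 401)) = 1/(300*164**2 + (-727 + 401)) = 1/(300*26896 - 326) = 1/(8068800 - 326) = 1/8068474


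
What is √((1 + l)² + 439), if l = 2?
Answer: 8*√7 ≈ 21.166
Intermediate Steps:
√((1 + l)² + 439) = √((1 + 2)² + 439) = √(3² + 439) = √(9 + 439) = √448 = 8*√7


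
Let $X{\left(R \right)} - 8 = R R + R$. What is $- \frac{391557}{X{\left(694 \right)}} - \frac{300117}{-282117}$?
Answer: $\frac{11430982459}{45358583182} \approx 0.25201$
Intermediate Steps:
$X{\left(R \right)} = 8 + R + R^{2}$ ($X{\left(R \right)} = 8 + \left(R R + R\right) = 8 + \left(R^{2} + R\right) = 8 + \left(R + R^{2}\right) = 8 + R + R^{2}$)
$- \frac{391557}{X{\left(694 \right)}} - \frac{300117}{-282117} = - \frac{391557}{8 + 694 + 694^{2}} - \frac{300117}{-282117} = - \frac{391557}{8 + 694 + 481636} - - \frac{100039}{94039} = - \frac{391557}{482338} + \frac{100039}{94039} = \frac{11430982459}{45358583182}$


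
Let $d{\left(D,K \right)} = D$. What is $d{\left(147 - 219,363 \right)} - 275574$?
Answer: $-275646$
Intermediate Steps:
$d{\left(147 - 219,363 \right)} - 275574 = \left(147 - 219\right) - 275574 = -72 - 275574 = -275646$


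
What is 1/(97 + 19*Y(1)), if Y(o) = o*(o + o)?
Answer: 1/135 ≈ 0.0074074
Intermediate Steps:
Y(o) = 2*o² (Y(o) = o*(2*o) = 2*o²)
1/(97 + 19*Y(1)) = 1/(97 + 19*(2*1²)) = 1/(97 + 19*(2*1)) = 1/(97 + 19*2) = 1/(97 + 38) = 1/135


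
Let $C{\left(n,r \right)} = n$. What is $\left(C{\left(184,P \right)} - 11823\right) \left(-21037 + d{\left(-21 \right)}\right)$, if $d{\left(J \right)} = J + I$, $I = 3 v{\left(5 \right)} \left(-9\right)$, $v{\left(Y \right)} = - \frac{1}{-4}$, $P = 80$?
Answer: $\frac{980690501}{4} \approx 2.4517 \cdot 10^{8}$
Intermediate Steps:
$v{\left(Y \right)} = \frac{1}{4}$ ($v{\left(Y \right)} = \left(-1\right) \left(- \frac{1}{4}\right) = \frac{1}{4}$)
$I = - \frac{27}{4}$ ($I = 3 \cdot \frac{1}{4} \left(-9\right) = \frac{3}{4} \left(-9\right) = - \frac{27}{4} \approx -6.75$)
$d{\left(J \right)} = - \frac{27}{4} + J$ ($d{\left(J \right)} = J - \frac{27}{4} = - \frac{27}{4} + J$)
$\left(C{\left(184,P \right)} - 11823\right) \left(-21037 + d{\left(-21 \right)}\right) = \left(184 - 11823\right) \left(-21037 - \frac{111}{4}\right) = - 11639 \left(-21037 - \frac{111}{4}\right) = \left(-11639\right) \left(- \frac{84259}{4}\right) = \frac{980690501}{4}$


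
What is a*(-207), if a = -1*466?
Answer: 96462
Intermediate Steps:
a = -466
a*(-207) = -466*(-207) = 96462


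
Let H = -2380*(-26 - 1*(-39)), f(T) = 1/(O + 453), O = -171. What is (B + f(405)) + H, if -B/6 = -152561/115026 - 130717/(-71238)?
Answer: -1986174658457185/64188073806 ≈ -30943.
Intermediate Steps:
f(T) = 1/282 (f(T) = 1/(-171 + 453) = 1/282)
H = -30940 (H = -2380*(-26 + 39) = -2380*13 = -30940)
B = -694618854/227617283 (B = -6*(-152561/115026 - 130717/(-71238)) = -6*(-152561*1/115026 - 130717*(-1/71238)) = -6*(-152561/115026 + 130717/71238) = -6*115769809/227617283 = -694618854/227617283 ≈ -3.0517)
(B + f(405)) + H = (-694618854/227617283 + 1/282) - 30940 = -195654899545/64188073806 - 30940 = -1986174658457185/64188073806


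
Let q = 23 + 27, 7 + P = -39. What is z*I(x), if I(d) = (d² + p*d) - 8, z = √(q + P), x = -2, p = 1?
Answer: -12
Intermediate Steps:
P = -46 (P = -7 - 39 = -46)
q = 50
z = 2 (z = √(50 - 46) = √4 = 2)
I(d) = -8 + d + d² (I(d) = (d² + 1*d) - 8 = (d² + d) - 8 = (d + d²) - 8 = -8 + d + d²)
z*I(x) = 2*(-8 - 2 + (-2)²) = 2*(-8 - 2 + 4) = 2*(-6) = -12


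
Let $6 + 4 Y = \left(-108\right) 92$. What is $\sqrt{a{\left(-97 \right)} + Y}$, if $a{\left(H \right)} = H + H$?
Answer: $\frac{i \sqrt{10718}}{2} \approx 51.764 i$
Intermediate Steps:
$a{\left(H \right)} = 2 H$
$Y = - \frac{4971}{2}$ ($Y = - \frac{3}{2} + \frac{\left(-108\right) 92}{4} = - \frac{3}{2} + \frac{1}{4} \left(-9936\right) = - \frac{3}{2} - 2484 = - \frac{4971}{2} \approx -2485.5$)
$\sqrt{a{\left(-97 \right)} + Y} = \sqrt{2 \left(-97\right) - \frac{4971}{2}} = \sqrt{-194 - \frac{4971}{2}} = \sqrt{- \frac{5359}{2}} = \frac{i \sqrt{10718}}{2}$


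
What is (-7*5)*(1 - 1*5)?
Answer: 140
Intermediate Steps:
(-7*5)*(1 - 1*5) = (-1*35)*(1 - 5) = -35*(-4) = 140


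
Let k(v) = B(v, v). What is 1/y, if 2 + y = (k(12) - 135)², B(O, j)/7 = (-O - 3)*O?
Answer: 1/1946023 ≈ 5.1387e-7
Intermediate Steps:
B(O, j) = 7*O*(-3 - O) (B(O, j) = 7*((-O - 3)*O) = 7*((-3 - O)*O) = 7*(O*(-3 - O)) = 7*O*(-3 - O))
k(v) = -7*v*(3 + v)
y = 1946023 (y = -2 + (-7*12*(3 + 12) - 135)² = -2 + (-7*12*15 - 135)² = -2 + (-1260 - 135)² = -2 + (-1395)² = -2 + 1946025 = 1946023)
1/y = 1/1946023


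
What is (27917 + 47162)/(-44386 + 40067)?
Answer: -75079/4319 ≈ -17.383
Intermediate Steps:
(27917 + 47162)/(-44386 + 40067) = 75079/(-4319) = 75079*(-1/4319) = -75079/4319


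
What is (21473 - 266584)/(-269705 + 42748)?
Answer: 245111/226957 ≈ 1.0800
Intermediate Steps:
(21473 - 266584)/(-269705 + 42748) = -245111/(-226957) = -245111*(-1/226957) = 245111/226957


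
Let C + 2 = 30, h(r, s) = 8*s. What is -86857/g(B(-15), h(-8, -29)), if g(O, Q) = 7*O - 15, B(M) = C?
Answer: -86857/181 ≈ -479.87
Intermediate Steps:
C = 28 (C = -2 + 30 = 28)
B(M) = 28
g(O, Q) = -15 + 7*O
-86857/g(B(-15), h(-8, -29)) = -86857/(-15 + 7*28) = -86857/(-15 + 196) = -86857/181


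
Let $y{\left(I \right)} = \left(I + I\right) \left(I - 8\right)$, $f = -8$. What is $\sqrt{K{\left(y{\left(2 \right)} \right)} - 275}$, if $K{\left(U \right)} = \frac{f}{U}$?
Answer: $\frac{2 i \sqrt{618}}{3} \approx 16.573 i$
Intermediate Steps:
$y{\left(I \right)} = 2 I \left(-8 + I\right)$
$K{\left(U \right)} = - \frac{8}{U}$
$\sqrt{K{\left(y{\left(2 \right)} \right)} - 275} = \sqrt{- \frac{8}{2 \cdot 2 \left(-8 + 2\right)} - 275} = \sqrt{- \frac{8}{2 \cdot 2 \left(-6\right)} - 275} = \sqrt{- \frac{8}{-24} - 275} = \sqrt{\left(-8\right) \left(- \frac{1}{24}\right) - 275} = \sqrt{\frac{1}{3} - 275} = \sqrt{- \frac{824}{3}} = \frac{2 i \sqrt{618}}{3}$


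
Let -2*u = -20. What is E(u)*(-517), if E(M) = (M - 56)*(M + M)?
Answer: 475640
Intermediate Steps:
u = 10 (u = -½*(-20) = 10)
E(M) = 2*M*(-56 + M) (E(M) = (-56 + M)*(2*M) = 2*M*(-56 + M))
E(u)*(-517) = (2*10*(-56 + 10))*(-517) = (2*10*(-46))*(-517) = -920*(-517) = 475640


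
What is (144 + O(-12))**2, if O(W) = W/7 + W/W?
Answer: 1006009/49 ≈ 20531.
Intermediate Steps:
O(W) = 1 + W/7 (O(W) = W*(1/7) + 1 = W/7 + 1 = 1 + W/7)
(144 + O(-12))**2 = (144 + (1 + (1/7)*(-12)))**2 = (144 + (1 - 12/7))**2 = (144 - 5/7)**2 = (1003/7)**2 = 1006009/49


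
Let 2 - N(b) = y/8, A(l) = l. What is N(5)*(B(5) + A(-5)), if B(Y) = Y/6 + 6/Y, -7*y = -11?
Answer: -8989/1680 ≈ -5.3506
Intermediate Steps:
y = 11/7 (y = -1/7*(-11) = 11/7 ≈ 1.5714)
B(Y) = 6/Y + Y/6 (B(Y) = Y*(1/6) + 6/Y = Y/6 + 6/Y = 6/Y + Y/6)
N(b) = 101/56 (N(b) = 2 - 11/(7*8) = 2 - 1*11/56 = 2 - 11/56 = 101/56)
N(5)*(B(5) + A(-5)) = 101*((6/5 + (1/6)*5) - 5)/56 = 101*((6*(1/5) + 5/6) - 5)/56 = 101*((6/5 + 5/6) - 5)/56 = 101*(61/30 - 5)/56 = (101/56)*(-89/30) = -8989/1680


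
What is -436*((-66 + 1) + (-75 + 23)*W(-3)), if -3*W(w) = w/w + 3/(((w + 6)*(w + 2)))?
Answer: 28340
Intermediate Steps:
W(w) = -⅓ - 1/((2 + w)*(6 + w)) (W(w) = -(w/w + 3/(((w + 6)*(w + 2))))/3 = -(1 + 3/(((6 + w)*(2 + w))))/3 = -(1 + 3/(((2 + w)*(6 + w))))/3 = -(1 + 3*(1/((2 + w)*(6 + w))))/3 = -(1 + 3/((2 + w)*(6 + w)))/3 = -⅓ - 1/((2 + w)*(6 + w)))
-436*((-66 + 1) + (-75 + 23)*W(-3)) = -436*((-66 + 1) + (-75 + 23)*((-15 - 1*(-3)² - 8*(-3))/(3*(12 + (-3)² + 8*(-3))))) = -436*(-65 - 52*(-15 - 1*9 + 24)/(3*(12 + 9 - 24))) = -436*(-65 - 52*(-15 - 9 + 24)/(3*(-3))) = -436*(-65 - 52*(-1)*0/(3*3)) = -436*(-65 - 52*0) = -436*(-65 + 0) = -436*(-65) = 28340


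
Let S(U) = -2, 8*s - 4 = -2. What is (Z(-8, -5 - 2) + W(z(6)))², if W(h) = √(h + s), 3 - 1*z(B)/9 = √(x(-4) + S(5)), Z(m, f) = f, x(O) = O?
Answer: (14 - √(109 - 36*I*√6))²/4 ≈ -1.8876 + 5.6039*I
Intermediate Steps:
s = ¼ (s = ½ + (⅛)*(-2) = ½ - ¼ = ¼ ≈ 0.25000)
z(B) = 27 - 9*I*√6 (z(B) = 27 - 9*√(-4 - 2) = 27 - 9*I*√6)
W(h) = √(¼ + h) (W(h) = √(h + ¼) = √(¼ + h))
(Z(-8, -5 - 2) + W(z(6)))² = ((-5 - 2) + √(1 + 4*(27 - 9*I*√6))/2)² = (-7 + √(1 + (108 - 36*I*√6))/2)² = (-7 + √(109 - 36*I*√6)/2)²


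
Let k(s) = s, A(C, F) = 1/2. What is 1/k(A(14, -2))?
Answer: 2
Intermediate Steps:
A(C, F) = ½
1/k(A(14, -2)) = 1/(½) = 2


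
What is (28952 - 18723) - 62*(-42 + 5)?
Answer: 12523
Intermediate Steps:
(28952 - 18723) - 62*(-42 + 5) = 10229 - 62*(-37) = 10229 + 2294 = 12523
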